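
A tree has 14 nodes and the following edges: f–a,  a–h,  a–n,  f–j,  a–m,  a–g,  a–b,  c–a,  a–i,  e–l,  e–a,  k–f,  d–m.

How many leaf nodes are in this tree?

Exactly 10 nodes have a single neighbour: b, c, d, g, h, i, j, k, l, n.

10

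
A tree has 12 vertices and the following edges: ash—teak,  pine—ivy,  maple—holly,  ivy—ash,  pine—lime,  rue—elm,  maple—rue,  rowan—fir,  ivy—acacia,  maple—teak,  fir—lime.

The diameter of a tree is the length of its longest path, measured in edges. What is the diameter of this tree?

A longest path is rowan – fir – lime – pine – ivy – ash – teak – maple – rue – elm, with 9 edges.

9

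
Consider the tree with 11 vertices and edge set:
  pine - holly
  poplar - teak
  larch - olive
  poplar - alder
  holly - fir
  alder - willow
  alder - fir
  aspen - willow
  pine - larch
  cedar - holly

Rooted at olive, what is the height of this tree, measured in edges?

7

The longest root-to-leaf path is olive–larch–pine–holly–fir–alder–poplar–teak (7 edges).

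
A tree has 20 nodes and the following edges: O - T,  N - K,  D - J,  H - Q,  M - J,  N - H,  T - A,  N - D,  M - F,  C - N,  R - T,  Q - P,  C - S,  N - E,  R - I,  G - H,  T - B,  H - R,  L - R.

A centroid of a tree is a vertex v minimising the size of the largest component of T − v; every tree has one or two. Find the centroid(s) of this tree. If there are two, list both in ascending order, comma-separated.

If H is removed the pieces have sizes 9, 7, 2, 1, all ≤ ⌊20/2⌋ = 10.
No neighbour of H does as well, so H is the unique centroid.

H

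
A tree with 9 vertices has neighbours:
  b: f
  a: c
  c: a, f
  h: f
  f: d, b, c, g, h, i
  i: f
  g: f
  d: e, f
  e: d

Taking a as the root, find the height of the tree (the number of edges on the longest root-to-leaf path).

e sits deepest: a–c–f–d–e — 4 edges from the root.

4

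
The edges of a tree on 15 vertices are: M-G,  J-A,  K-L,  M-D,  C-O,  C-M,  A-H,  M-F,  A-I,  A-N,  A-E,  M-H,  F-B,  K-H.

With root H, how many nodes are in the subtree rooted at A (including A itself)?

5

A's subtree: {A, J, I, N, E}, size 5.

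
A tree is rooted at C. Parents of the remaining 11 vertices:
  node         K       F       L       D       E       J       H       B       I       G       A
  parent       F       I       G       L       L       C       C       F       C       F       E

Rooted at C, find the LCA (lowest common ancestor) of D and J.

C

D's ancestor chain is D, L, G, F, I, C and J's is J, C; they first meet at C.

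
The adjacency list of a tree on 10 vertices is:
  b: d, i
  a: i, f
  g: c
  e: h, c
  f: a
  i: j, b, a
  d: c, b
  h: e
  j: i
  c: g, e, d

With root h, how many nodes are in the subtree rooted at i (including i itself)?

4

The subtree rooted at i contains: i, j, a, f — 4 nodes.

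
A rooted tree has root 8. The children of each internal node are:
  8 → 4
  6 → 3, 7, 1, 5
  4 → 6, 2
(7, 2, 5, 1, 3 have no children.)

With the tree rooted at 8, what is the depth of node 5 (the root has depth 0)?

3

Climbing from 5 to the root: 5 → 6 → 4 → 8. That's 3 steps.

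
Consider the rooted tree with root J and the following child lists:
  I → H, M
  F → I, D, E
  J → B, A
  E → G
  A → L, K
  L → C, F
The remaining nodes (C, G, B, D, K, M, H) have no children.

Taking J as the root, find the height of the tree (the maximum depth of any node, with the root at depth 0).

H sits deepest: J → A → L → F → I → H — 5 edges from the root.

5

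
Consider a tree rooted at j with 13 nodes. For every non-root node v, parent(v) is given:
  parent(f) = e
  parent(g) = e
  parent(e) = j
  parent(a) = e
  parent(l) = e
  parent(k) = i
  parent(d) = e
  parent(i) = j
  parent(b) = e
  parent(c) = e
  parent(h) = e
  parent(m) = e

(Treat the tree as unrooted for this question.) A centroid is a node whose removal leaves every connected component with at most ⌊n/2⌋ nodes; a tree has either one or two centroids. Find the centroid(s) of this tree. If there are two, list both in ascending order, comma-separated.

If e is removed the pieces have sizes 3, 1, 1, 1, 1, 1, 1, 1, 1, 1, all ≤ ⌊13/2⌋ = 6.
Every other node leaves some component of size > 6, so the centroid is unique.

e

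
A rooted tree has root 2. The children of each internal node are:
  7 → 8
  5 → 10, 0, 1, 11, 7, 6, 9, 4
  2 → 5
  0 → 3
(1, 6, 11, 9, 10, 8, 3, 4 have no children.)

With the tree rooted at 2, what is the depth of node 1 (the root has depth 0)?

2

Climbing from 1 to the root: 1 – 5 – 2. That's 2 steps.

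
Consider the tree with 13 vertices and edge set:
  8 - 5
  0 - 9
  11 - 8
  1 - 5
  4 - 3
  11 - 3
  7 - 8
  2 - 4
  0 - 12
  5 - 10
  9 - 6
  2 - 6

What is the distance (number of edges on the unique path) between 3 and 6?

Walking from 3: 3 – 4 – 2 – 6. Length 3.

3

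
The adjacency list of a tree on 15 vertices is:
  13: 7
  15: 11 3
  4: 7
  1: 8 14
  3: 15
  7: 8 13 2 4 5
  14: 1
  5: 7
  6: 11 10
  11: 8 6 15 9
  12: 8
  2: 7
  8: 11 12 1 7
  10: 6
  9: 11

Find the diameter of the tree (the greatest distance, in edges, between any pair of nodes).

5

BFS from 3 reaches 5 last, at distance 5; BFS from 5 confirms no node is farther.
Path: 3 – 15 – 11 – 8 – 7 – 5.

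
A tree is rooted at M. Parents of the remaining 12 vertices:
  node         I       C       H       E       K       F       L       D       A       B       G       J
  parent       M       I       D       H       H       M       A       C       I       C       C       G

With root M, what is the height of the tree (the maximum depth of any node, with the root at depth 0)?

5

E sits deepest: M-I-C-D-H-E — 5 edges from the root.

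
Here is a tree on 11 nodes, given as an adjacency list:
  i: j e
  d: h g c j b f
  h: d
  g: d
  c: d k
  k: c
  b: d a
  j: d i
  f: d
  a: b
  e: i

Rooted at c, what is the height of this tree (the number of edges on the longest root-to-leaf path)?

e sits deepest: c – d – j – i – e — 4 edges from the root.

4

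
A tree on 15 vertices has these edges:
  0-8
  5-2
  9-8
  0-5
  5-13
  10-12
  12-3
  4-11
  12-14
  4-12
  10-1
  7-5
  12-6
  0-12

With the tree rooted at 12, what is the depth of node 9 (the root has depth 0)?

Path from 12 to 9: 12 → 0 → 8 → 9, which has 3 edges.

3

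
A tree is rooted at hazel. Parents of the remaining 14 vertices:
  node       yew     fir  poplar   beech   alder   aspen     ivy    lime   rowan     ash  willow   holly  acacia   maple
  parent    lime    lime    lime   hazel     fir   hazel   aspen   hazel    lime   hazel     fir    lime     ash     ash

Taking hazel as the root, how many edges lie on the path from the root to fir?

2

Climbing from fir to the root: fir → lime → hazel. That's 2 steps.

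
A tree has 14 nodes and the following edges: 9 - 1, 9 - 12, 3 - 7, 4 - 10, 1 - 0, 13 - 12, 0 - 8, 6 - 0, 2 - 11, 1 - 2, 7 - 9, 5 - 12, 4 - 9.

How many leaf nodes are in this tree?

Degree-1 nodes: 3, 5, 6, 8, 10, 11, 13 — 7 of them.

7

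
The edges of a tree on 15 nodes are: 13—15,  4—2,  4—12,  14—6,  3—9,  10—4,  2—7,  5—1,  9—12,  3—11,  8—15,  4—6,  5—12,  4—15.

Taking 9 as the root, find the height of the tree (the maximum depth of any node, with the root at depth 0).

4

The longest root-to-leaf path is 9-12-4-2-7 (4 edges).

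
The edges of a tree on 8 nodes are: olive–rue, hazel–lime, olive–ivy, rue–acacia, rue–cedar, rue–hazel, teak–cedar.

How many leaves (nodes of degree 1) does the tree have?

The leaves are acacia, ivy, lime, teak.
That is 4 leaves.

4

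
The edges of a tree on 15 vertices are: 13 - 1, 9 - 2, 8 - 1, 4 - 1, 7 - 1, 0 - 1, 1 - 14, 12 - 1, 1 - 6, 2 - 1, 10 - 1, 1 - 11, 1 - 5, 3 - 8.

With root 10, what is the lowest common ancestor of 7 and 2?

Path 7→root: 7 1 10; path 2→root: 2 1 10.
First common node: 1.

1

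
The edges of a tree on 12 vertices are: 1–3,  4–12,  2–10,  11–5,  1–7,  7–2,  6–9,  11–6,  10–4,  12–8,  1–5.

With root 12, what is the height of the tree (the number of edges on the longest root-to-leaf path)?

9

The longest root-to-leaf path is 12 → 4 → 10 → 2 → 7 → 1 → 5 → 11 → 6 → 9 (9 edges).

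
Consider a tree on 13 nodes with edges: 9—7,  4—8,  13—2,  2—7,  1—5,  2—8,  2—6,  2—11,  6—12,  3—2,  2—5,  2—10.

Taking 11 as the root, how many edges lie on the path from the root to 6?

Climbing from 6 to the root: 6 – 2 – 11. That's 2 steps.

2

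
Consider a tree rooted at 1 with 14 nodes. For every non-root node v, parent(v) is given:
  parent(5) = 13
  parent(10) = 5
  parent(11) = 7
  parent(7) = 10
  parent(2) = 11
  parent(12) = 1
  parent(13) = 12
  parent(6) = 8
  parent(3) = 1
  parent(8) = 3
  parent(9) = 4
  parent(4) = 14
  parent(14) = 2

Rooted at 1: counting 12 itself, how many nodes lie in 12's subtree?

12's subtree: {12, 13, 5, 10, 7, 11, 2, 14, 4, 9}, size 10.

10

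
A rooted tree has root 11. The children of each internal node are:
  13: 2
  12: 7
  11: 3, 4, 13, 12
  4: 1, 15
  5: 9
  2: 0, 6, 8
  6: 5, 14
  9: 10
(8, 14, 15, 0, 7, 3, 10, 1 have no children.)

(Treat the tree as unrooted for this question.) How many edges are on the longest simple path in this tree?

BFS from 10 reaches 7 last, at distance 8; BFS from 7 confirms no node is farther.
Path: 10 - 9 - 5 - 6 - 2 - 13 - 11 - 12 - 7.

8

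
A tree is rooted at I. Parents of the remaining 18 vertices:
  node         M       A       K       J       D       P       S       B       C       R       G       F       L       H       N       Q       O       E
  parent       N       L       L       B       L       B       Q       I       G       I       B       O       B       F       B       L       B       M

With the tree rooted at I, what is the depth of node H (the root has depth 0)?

4

I–B–O–F–H — 4 edges.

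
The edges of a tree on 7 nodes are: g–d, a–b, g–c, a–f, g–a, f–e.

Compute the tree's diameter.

A longest path is c-g-a-f-e, with 4 edges.

4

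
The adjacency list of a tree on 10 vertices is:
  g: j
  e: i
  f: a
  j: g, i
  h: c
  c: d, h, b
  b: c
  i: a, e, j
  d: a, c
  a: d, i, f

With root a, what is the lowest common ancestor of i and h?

Path i→root: i a; path h→root: h c d a.
First common node: a.

a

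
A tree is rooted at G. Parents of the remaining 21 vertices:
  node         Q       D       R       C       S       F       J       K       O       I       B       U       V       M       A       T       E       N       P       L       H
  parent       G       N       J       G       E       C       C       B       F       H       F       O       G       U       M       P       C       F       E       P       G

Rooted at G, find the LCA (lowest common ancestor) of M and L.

C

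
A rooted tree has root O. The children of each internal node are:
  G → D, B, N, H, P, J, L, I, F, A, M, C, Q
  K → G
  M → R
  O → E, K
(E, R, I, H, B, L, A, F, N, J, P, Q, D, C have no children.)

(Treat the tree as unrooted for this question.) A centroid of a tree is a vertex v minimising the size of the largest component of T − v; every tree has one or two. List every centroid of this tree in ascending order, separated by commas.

G

If G is removed the pieces have sizes 3, 2, 1, 1, 1, 1, 1, 1, 1, 1, 1, 1, 1, 1, all ≤ ⌊18/2⌋ = 9.
Every other node leaves some component of size > 9, so the centroid is unique.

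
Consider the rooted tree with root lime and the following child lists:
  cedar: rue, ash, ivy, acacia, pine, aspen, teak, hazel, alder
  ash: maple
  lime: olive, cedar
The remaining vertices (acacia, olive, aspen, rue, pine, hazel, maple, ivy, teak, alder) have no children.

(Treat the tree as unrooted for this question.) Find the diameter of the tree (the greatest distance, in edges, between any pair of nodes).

Starting from olive, a farthest node is maple at distance 4.
One longest path: olive-lime-cedar-ash-maple.
So the diameter is 4.

4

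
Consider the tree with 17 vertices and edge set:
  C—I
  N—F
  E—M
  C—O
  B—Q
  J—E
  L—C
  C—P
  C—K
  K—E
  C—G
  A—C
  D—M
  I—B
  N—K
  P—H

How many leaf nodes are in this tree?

9

Exactly 9 nodes have a single neighbour: A, D, F, G, H, J, L, O, Q.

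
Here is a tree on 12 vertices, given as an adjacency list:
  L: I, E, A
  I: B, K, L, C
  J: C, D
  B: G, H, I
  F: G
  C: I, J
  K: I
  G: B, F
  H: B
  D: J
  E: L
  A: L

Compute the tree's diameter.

Starting from D, a farthest node is F at distance 6.
One longest path: D – J – C – I – B – G – F.
So the diameter is 6.

6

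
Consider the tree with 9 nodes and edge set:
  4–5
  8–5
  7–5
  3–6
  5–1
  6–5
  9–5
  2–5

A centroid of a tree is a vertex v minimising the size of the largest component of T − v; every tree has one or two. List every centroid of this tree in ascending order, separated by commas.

5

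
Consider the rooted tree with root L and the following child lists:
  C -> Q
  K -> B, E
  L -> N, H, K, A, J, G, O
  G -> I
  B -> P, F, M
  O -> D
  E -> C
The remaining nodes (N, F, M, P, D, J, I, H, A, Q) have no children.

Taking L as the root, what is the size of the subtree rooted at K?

The subtree rooted at K contains: K, B, E, P, M, F, C, Q — 8 nodes.

8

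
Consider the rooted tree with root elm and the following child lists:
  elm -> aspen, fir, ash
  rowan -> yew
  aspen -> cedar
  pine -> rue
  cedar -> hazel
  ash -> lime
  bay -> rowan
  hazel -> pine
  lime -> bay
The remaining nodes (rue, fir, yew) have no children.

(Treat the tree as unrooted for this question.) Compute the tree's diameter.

10

A longest path is yew-rowan-bay-lime-ash-elm-aspen-cedar-hazel-pine-rue, with 10 edges.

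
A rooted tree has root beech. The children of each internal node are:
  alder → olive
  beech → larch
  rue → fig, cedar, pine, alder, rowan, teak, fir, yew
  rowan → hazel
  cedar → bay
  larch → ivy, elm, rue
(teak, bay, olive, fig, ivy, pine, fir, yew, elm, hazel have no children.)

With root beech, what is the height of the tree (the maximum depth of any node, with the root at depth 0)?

4

A deepest node is hazel, reached by beech – larch – rue – rowan – hazel.
That path has 4 edges, so the height is 4.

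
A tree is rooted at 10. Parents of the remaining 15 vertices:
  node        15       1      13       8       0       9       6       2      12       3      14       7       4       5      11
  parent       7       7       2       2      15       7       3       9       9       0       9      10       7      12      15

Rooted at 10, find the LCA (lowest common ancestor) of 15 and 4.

Path 15→root: 15 7 10; path 4→root: 4 7 10.
First common node: 7.

7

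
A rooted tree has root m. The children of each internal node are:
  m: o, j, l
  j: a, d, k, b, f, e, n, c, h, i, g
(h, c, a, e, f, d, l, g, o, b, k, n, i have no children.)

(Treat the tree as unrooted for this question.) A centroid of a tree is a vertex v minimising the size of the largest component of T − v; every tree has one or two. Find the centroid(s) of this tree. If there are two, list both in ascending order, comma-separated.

Removing j splits the tree into components of sizes 3, 1, 1, 1, 1, 1, 1, 1, 1, 1, 1, 1; the largest is 3 ≤ ⌊15/2⌋ = 7.
Every other node leaves some component of size > 7, so the centroid is unique.

j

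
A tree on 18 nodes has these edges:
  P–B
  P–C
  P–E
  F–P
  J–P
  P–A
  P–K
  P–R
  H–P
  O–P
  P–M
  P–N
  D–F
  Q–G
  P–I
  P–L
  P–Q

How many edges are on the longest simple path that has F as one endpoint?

3

Distances from F peak at 3, attained at G.
F-P-Q-G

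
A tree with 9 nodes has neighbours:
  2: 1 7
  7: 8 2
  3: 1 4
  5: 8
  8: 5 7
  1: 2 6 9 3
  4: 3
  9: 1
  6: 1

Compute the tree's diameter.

BFS from 5 reaches 4 last, at distance 6; BFS from 4 confirms no node is farther.
Path: 5–8–7–2–1–3–4.

6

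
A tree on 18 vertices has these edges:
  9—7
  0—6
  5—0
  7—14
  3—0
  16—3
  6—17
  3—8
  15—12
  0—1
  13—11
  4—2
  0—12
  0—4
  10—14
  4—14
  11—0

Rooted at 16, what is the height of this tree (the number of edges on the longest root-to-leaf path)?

6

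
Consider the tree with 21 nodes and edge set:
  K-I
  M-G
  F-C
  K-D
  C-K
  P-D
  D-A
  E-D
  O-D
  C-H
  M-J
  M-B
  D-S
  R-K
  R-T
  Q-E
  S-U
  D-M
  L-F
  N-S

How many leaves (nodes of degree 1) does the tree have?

The leaves are A, B, G, H, I, J, L, N, O, P, Q, T, U.
That is 13 leaves.

13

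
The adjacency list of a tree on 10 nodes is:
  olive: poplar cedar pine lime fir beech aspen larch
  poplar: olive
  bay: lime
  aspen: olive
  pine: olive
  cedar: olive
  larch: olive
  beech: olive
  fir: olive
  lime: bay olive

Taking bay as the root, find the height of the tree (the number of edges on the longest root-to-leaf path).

beech sits deepest: bay – lime – olive – beech — 3 edges from the root.

3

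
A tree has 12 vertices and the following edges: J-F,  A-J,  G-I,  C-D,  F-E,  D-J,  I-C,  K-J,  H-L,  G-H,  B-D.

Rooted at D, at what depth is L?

5

Climbing from L to the root: L – H – G – I – C – D. That's 5 steps.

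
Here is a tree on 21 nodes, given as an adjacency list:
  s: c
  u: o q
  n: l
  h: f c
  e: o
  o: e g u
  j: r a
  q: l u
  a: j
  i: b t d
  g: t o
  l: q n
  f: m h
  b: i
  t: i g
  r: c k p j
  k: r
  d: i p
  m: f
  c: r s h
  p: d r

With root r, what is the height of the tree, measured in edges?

A deepest node is n, reached by r–p–d–i–t–g–o–u–q–l–n.
That path has 10 edges, so the height is 10.

10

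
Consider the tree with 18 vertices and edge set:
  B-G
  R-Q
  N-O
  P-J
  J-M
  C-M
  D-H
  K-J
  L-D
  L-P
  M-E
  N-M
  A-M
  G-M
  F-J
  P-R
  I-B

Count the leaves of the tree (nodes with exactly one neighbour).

Exactly 9 nodes have a single neighbour: A, C, E, F, H, I, K, O, Q.

9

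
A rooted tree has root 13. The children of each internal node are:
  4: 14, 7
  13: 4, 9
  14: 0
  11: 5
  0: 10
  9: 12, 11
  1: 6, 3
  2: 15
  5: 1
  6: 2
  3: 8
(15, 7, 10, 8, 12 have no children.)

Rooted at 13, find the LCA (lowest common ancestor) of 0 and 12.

Ancestors of 0 (toward the root): 0, 14, 4, 13.
Ancestors of 12: 12, 9, 13.
The deepest node appearing in both lists is 13.

13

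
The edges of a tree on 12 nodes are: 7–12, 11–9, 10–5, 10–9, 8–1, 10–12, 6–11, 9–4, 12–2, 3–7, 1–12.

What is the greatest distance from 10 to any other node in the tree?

A farthest node from 10 is 6 (8, 3 also at distance 3).
The path 10–9–11–6 has 3 edges.

3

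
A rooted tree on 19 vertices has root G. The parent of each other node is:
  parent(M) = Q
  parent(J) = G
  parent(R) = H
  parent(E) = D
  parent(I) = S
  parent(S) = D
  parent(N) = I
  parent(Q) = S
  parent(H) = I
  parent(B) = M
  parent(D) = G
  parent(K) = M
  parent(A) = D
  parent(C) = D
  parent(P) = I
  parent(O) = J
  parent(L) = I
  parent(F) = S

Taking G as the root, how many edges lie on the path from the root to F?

G–D–S–F — 3 edges.

3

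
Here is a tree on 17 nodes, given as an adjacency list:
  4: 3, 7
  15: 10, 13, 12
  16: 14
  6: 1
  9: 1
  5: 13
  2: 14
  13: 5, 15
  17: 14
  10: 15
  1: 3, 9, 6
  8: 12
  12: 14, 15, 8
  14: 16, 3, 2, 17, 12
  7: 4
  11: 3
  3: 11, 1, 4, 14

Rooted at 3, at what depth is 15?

3

Path from 3 to 15: 3–14–12–15, which has 3 edges.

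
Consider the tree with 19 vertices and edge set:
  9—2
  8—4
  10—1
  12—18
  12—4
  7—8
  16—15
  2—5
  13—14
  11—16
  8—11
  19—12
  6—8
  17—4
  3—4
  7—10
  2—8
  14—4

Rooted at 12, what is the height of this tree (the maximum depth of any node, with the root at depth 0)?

5

A deepest node is 1, reached by 12 – 4 – 8 – 7 – 10 – 1.
That path has 5 edges, so the height is 5.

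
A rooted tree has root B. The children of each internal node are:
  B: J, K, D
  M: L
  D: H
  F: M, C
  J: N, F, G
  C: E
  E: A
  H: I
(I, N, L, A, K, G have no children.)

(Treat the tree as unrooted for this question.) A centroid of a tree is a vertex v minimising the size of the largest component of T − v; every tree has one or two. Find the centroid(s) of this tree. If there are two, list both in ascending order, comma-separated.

Removing J splits the tree into components of sizes 6, 5, 1, 1; the largest is 6 ≤ ⌊14/2⌋ = 7.
No neighbour of J does as well, so J is the unique centroid.

J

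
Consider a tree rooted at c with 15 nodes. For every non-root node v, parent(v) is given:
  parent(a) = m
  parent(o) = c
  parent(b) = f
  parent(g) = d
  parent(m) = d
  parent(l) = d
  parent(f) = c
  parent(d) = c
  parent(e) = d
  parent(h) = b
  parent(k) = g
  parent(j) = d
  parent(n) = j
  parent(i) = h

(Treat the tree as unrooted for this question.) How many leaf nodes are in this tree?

7

The leaves are a, e, i, k, l, n, o.
That is 7 leaves.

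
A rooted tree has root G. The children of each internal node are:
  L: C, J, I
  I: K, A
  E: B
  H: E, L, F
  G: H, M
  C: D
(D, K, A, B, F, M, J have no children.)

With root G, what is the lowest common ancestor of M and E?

Ancestors of M (toward the root): M, G.
Ancestors of E: E, H, G.
The deepest node appearing in both lists is G.

G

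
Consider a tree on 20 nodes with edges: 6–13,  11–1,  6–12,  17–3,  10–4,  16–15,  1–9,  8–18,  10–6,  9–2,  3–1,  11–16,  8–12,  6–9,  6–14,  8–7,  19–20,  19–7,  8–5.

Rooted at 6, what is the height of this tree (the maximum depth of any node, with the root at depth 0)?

The longest root-to-leaf path is 6-12-8-7-19-20 (5 edges).

5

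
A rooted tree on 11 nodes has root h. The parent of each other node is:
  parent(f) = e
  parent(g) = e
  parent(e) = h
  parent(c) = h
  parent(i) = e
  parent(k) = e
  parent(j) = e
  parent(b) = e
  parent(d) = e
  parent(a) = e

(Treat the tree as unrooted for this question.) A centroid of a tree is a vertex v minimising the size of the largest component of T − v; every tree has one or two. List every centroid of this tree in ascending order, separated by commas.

e

Removing e splits the tree into components of sizes 2, 1, 1, 1, 1, 1, 1, 1, 1; the largest is 2 ≤ ⌊11/2⌋ = 5.
Every other node leaves some component of size > 5, so the centroid is unique.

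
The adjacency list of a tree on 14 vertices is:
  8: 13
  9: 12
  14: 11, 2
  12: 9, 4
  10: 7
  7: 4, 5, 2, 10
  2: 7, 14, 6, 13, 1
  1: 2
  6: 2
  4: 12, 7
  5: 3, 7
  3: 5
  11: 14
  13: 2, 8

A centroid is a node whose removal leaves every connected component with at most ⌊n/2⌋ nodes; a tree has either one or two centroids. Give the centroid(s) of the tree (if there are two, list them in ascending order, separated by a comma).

2, 7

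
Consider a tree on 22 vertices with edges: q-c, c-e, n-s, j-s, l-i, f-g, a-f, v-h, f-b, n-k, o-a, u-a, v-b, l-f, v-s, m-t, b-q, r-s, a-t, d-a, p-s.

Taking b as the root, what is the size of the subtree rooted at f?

10

The subtree rooted at f contains: f, a, l, g, d, t, u, o, i, m — 10 nodes.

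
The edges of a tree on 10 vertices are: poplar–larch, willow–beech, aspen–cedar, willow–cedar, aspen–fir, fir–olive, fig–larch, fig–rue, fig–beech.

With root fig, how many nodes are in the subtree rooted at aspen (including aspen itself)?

Descendants of aspen (including itself): aspen, fir, olive. That's 3.

3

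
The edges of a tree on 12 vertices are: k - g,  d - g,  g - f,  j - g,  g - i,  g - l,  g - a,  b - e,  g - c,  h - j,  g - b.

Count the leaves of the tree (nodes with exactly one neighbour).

The leaves are a, c, d, e, f, h, i, k, l.
That is 9 leaves.

9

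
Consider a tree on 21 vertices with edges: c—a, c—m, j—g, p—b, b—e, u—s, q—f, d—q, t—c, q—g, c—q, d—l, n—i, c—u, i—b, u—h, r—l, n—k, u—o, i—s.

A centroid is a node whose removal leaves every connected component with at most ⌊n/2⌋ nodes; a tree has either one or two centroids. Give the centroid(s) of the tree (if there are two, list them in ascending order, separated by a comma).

c

Delete c: the remaining components have sizes 10, 7, 1, 1, 1. Max 10 ≤ 10, so c is a centroid.
No neighbour of c does as well, so c is the unique centroid.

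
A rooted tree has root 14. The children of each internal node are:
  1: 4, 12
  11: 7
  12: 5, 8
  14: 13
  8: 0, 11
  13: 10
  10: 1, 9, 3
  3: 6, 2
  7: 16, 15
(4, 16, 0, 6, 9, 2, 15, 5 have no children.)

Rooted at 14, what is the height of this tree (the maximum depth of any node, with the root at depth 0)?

8

The longest root-to-leaf path is 14–13–10–1–12–8–11–7–16 (8 edges).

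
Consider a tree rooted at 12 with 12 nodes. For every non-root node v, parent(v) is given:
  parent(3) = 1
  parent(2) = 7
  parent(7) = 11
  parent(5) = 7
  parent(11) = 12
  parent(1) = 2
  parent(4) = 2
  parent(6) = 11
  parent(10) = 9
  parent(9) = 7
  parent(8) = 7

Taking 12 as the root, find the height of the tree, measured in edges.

The longest root-to-leaf path is 12 → 11 → 7 → 2 → 1 → 3 (5 edges).

5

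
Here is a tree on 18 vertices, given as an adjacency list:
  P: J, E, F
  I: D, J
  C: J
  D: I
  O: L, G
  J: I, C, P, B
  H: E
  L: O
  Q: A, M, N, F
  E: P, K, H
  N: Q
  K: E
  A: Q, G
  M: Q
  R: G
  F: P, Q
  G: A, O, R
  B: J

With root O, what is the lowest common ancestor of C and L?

Path C→root: C J P F Q A G O; path L→root: L O.
First common node: O.

O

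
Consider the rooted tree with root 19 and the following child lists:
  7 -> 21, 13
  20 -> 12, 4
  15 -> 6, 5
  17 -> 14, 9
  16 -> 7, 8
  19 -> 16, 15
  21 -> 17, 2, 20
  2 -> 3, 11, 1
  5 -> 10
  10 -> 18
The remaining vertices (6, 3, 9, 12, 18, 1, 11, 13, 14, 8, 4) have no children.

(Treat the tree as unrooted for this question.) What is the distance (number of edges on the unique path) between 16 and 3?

4

16 – 7 – 21 – 2 – 3: 4 edges.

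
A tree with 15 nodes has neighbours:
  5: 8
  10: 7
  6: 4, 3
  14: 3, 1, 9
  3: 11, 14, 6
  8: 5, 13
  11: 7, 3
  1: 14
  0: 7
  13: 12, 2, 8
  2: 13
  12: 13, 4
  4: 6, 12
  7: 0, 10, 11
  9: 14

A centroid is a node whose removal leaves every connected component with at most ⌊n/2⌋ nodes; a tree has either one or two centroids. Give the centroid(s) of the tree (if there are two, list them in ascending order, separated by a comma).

If 3 is removed the pieces have sizes 7, 4, 3, all ≤ ⌊15/2⌋ = 7.
No neighbour of 3 does as well, so 3 is the unique centroid.

3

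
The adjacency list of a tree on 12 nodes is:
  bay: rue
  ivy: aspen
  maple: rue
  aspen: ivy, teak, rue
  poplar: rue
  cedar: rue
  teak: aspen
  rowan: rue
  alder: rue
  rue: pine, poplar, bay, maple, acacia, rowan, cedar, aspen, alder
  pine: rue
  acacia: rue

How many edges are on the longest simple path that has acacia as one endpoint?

3

Distances from acacia peak at 3, attained at teak (ivy also at distance 3).
acacia – rue – aspen – teak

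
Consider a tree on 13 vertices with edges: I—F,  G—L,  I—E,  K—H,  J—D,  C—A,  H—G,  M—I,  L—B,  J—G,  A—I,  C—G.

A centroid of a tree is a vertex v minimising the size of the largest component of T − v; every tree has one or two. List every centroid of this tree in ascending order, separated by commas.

G

Delete G: the remaining components have sizes 6, 2, 2, 2. Max 6 ≤ 6, so G is a centroid.
Every other node leaves some component of size > 6, so the centroid is unique.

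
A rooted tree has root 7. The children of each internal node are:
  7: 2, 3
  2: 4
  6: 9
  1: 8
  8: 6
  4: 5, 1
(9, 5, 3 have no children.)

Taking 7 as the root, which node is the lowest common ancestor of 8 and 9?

Ancestors of 8 (toward the root): 8, 1, 4, 2, 7.
Ancestors of 9: 9, 6, 8, 1, 4, 2, 7.
The deepest node appearing in both lists is 8.

8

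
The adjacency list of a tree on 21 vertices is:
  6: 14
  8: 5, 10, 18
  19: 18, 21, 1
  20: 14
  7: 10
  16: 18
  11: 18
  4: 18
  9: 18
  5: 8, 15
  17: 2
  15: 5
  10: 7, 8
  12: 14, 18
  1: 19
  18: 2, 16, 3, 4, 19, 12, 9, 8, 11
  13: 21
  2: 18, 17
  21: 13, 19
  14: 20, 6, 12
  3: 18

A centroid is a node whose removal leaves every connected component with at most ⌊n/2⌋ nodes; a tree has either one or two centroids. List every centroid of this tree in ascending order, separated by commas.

18

If 18 is removed the pieces have sizes 5, 4, 4, 2, 1, 1, 1, 1, 1, all ≤ ⌊21/2⌋ = 10.
No neighbour of 18 does as well, so 18 is the unique centroid.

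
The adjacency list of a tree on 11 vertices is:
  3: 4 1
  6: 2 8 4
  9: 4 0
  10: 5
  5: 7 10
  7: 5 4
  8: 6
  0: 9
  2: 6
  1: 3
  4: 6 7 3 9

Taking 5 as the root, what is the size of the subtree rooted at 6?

Descendants of 6 (including itself): 6, 8, 2. That's 3.

3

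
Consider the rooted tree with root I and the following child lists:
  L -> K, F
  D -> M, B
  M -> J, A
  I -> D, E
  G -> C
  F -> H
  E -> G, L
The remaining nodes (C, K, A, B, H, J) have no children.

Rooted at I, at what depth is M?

2

Path from I to M: I–D–M, which has 2 edges.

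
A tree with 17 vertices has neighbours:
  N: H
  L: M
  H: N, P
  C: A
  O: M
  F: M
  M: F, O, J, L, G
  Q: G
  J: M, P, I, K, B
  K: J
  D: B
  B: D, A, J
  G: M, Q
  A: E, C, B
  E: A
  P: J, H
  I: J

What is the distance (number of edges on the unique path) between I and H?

3

Walking from I: I – J – P – H. Length 3.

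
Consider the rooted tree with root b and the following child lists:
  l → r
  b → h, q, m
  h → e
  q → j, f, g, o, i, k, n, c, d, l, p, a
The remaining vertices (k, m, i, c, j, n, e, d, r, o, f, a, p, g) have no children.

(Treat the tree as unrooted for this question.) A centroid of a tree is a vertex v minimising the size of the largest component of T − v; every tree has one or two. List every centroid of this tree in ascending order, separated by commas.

q

If q is removed the pieces have sizes 4, 2, 1, 1, 1, 1, 1, 1, 1, 1, 1, 1, 1, all ≤ ⌊18/2⌋ = 9.
Every other node leaves some component of size > 9, so the centroid is unique.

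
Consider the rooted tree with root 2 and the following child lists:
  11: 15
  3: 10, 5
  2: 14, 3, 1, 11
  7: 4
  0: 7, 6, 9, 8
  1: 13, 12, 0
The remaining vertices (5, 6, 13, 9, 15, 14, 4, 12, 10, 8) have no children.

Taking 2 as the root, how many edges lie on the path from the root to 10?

2

Path from 2 to 10: 2 → 3 → 10, which has 2 edges.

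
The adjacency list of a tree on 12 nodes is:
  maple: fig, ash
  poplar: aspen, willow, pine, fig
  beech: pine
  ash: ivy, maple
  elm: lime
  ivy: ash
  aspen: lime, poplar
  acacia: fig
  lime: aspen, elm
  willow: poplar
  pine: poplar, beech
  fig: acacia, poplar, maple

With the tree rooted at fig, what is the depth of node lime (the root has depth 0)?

Climbing from lime to the root: lime → aspen → poplar → fig. That's 3 steps.

3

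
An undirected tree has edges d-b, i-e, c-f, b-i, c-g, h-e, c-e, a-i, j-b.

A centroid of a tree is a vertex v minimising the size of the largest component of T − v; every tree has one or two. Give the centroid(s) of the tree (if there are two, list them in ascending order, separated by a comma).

e, i

Removing i splits the tree into components of sizes 5, 3, 1; the largest is 5 ≤ ⌊10/2⌋ = 5.
Its neighbour e also leaves a largest component of size 5, so both are centroids.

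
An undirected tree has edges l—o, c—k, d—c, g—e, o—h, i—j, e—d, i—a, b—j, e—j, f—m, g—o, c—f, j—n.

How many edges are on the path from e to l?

3

Walking from e: e - g - o - l. Length 3.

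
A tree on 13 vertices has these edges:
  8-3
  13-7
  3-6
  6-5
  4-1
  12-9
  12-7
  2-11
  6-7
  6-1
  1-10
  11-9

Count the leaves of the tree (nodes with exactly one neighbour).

6

Degree-1 nodes: 2, 4, 5, 8, 10, 13 — 6 of them.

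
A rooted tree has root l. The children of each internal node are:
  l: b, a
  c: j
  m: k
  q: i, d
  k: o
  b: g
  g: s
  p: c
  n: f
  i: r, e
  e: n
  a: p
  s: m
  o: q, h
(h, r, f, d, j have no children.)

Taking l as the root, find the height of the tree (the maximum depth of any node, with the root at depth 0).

11

The longest root-to-leaf path is l–b–g–s–m–k–o–q–i–e–n–f (11 edges).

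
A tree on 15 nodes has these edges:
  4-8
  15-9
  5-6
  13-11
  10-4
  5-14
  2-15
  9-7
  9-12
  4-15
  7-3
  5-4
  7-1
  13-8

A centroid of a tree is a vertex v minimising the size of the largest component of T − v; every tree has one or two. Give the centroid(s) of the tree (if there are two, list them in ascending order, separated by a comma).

If 4 is removed the pieces have sizes 7, 3, 3, 1, all ≤ ⌊15/2⌋ = 7.
No neighbour of 4 does as well, so 4 is the unique centroid.

4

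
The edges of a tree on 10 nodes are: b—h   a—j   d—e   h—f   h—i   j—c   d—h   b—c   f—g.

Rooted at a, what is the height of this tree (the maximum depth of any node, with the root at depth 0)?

The longest root-to-leaf path is a → j → c → b → h → d → e (6 edges).

6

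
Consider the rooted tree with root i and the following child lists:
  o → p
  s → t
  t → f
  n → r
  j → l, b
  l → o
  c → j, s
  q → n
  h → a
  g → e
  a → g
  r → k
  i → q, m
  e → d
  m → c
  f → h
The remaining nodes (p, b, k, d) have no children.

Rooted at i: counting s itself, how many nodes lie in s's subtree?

8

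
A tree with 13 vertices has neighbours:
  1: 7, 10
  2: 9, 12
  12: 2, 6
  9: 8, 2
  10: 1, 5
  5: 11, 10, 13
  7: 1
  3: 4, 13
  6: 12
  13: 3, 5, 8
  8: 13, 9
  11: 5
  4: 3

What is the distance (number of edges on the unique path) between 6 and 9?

3

Walking from 6: 6 – 12 – 2 – 9. Length 3.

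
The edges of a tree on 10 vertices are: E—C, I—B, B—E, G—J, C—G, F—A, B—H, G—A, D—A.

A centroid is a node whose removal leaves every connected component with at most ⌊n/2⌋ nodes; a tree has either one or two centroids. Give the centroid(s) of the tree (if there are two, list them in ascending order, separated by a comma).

C, G

Removing G splits the tree into components of sizes 5, 3, 1; the largest is 5 ≤ ⌊10/2⌋ = 5.
C is adjacent to G and is also a centroid (the largest component after removing it is likewise 5).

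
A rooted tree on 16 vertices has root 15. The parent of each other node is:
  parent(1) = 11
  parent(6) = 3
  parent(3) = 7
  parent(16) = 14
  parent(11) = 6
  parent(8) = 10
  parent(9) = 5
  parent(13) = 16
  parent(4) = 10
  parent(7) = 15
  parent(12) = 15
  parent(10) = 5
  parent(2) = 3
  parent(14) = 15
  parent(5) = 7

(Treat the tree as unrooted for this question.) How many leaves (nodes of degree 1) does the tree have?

7

Exactly 7 nodes have a single neighbour: 1, 2, 4, 8, 9, 12, 13.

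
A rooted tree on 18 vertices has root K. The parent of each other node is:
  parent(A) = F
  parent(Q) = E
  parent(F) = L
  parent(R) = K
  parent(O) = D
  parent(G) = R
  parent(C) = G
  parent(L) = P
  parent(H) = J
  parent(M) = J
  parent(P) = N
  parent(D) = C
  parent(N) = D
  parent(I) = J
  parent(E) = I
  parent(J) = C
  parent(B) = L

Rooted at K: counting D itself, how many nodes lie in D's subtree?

8

D's subtree: {D, N, O, P, L, B, F, A}, size 8.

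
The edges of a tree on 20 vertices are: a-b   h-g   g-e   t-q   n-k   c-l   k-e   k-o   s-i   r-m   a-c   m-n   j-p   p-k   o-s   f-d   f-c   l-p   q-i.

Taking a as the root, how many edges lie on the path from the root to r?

7

Path from a to r: a – c – l – p – k – n – m – r, which has 7 edges.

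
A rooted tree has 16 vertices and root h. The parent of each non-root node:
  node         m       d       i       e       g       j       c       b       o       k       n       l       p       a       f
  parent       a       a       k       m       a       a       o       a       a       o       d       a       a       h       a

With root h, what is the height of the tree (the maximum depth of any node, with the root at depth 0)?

4

A deepest node is i, reached by h-a-o-k-i.
That path has 4 edges, so the height is 4.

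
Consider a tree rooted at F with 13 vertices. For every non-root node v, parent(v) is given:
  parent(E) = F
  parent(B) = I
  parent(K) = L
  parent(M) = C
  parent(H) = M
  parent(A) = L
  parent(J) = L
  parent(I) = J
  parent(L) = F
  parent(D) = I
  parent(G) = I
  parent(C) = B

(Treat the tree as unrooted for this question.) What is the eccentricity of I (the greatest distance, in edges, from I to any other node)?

A farthest node from I is E (H also at distance 4).
The path I–J–L–F–E has 4 edges.

4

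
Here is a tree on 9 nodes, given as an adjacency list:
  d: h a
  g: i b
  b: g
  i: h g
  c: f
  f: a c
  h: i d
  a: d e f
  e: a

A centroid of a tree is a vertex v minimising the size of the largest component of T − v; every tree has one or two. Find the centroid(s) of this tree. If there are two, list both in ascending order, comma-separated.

d

Delete d: the remaining components have sizes 4, 4. Max 4 ≤ 4, so d is a centroid.
Every other node leaves some component of size > 4, so the centroid is unique.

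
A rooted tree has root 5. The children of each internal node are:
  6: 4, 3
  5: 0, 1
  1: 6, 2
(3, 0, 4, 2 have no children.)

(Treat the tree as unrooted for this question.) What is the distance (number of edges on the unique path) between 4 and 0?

4 – 6 – 1 – 5 – 0: 4 edges.

4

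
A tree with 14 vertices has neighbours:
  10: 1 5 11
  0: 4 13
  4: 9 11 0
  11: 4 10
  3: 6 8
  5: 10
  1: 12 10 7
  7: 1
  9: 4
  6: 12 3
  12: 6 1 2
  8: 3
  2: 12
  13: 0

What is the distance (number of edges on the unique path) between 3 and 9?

Walking from 3: 3 - 6 - 12 - 1 - 10 - 11 - 4 - 9. Length 7.

7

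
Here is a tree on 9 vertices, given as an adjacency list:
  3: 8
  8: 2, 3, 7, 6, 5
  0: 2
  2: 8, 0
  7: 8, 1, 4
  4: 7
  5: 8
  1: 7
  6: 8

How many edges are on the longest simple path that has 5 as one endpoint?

A farthest node from 5 is 4 (0, 1 also at distance 3).
The path 5 – 8 – 7 – 4 has 3 edges.

3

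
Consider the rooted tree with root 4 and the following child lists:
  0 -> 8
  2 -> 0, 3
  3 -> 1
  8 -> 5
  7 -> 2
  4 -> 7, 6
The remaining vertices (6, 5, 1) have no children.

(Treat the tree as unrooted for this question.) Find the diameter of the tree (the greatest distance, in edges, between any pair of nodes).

Starting from 6, a farthest node is 5 at distance 6.
One longest path: 6-4-7-2-0-8-5.
So the diameter is 6.

6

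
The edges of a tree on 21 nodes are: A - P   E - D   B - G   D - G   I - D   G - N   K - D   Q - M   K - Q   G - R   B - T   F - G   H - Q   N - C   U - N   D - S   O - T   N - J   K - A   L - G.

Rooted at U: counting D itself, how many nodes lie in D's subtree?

10

The subtree rooted at D contains: D, K, I, E, S, Q, A, H, M, P — 10 nodes.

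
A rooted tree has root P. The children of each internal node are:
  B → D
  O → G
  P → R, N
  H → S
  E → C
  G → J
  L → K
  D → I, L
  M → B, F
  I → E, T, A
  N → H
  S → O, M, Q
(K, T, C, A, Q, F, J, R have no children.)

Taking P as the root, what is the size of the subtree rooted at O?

The subtree rooted at O contains: O, G, J — 3 nodes.

3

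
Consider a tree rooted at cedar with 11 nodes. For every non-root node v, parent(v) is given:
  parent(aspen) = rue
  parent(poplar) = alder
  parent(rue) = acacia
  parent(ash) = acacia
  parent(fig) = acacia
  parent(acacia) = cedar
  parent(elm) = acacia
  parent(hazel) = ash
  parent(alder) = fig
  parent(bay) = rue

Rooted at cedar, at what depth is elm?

2

cedar–acacia–elm — 2 edges.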